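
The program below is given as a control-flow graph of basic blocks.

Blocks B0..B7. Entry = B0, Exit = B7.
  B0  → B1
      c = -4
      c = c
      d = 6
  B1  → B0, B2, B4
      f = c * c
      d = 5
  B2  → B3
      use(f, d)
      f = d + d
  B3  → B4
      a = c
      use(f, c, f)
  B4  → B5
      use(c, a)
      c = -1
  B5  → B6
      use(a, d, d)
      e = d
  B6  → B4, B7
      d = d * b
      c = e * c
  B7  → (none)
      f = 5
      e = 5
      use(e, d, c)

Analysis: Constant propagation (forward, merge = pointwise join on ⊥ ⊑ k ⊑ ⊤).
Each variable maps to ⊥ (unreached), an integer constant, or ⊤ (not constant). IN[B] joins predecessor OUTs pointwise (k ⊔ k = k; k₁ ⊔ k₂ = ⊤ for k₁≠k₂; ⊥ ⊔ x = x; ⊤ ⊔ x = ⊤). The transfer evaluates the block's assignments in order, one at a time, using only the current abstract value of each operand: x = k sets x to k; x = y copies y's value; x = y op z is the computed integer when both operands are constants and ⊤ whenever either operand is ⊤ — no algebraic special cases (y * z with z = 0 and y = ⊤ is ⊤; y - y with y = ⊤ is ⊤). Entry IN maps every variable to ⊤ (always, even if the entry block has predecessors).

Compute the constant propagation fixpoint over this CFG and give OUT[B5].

Answer: {a: ⊤, b: ⊤, c: -1, d: ⊤, e: ⊤, f: ⊤}

Trace:
Converged values:
  B0:   IN=(all ⊤)   OUT={c:-4, d:6; rest ⊤}
  B1:   IN={c:-4, d:6; rest ⊤}   OUT={c:-4, d:5, f:16; rest ⊤}
  B2:   IN={c:-4, d:5, f:16; rest ⊤}   OUT={c:-4, d:5, f:10; rest ⊤}
  B3:   IN={c:-4, d:5, f:10; rest ⊤}   OUT={a:-4, c:-4, d:5, f:10; rest ⊤}
  B4:   IN=(all ⊤)   OUT={c:-1; rest ⊤}
  B5:   IN={c:-1; rest ⊤}   OUT={c:-1; rest ⊤}
  B6:   IN={c:-1; rest ⊤}   OUT=(all ⊤)
  B7:   IN=(all ⊤)   OUT={e:5, f:5; rest ⊤}

Merge at B5: IN[B5] = OUT[B4] = {a: ⊤, b: ⊤, c: -1, d: ⊤, e: ⊤, f: ⊤}
Applying B5's transfer function to that IN value gives OUT[B5] (row B5 above).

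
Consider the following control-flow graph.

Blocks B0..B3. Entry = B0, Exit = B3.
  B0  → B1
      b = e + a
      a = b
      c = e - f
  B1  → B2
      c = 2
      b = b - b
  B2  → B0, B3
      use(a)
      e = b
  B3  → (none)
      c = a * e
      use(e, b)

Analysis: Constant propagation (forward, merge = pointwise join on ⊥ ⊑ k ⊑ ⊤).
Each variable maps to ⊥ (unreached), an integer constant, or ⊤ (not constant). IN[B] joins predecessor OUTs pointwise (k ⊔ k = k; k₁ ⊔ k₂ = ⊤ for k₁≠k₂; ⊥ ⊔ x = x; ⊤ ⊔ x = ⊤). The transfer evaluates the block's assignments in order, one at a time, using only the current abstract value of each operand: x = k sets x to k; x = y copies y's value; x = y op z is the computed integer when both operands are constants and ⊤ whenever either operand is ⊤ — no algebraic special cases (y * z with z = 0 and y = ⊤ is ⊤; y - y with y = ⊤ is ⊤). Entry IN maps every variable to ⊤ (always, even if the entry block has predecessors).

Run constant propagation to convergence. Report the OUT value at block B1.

Fixpoint table:
  B0:   IN=(all ⊤)   OUT=(all ⊤)
  B1:   IN=(all ⊤)   OUT={c:2; rest ⊤}
  B2:   IN={c:2; rest ⊤}   OUT={c:2; rest ⊤}
  B3:   IN={c:2; rest ⊤}   OUT=(all ⊤)

Merge at B1: IN[B1] = OUT[B0] = {a: ⊤, b: ⊤, c: ⊤, d: ⊤, e: ⊤, f: ⊤}
Applying B1's transfer function to that IN value gives OUT[B1] (row B1 above).

Answer: {a: ⊤, b: ⊤, c: 2, d: ⊤, e: ⊤, f: ⊤}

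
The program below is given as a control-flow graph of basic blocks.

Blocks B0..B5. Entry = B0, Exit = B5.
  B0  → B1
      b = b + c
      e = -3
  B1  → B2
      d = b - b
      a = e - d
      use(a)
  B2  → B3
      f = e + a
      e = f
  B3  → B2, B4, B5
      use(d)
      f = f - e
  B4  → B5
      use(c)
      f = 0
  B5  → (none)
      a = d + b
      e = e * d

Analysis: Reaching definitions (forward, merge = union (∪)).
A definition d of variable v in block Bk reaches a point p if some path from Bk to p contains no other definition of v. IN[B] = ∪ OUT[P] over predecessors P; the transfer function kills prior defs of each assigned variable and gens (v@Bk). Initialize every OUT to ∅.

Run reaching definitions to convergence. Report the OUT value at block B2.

Converged values:
  B0: | IN={} | OUT={b@B0, e@B0}
  B1: | IN={b@B0, e@B0} | OUT={a@B1, b@B0, d@B1, e@B0}
  B2: | IN={a@B1, b@B0, d@B1, e@B0, e@B2, f@B3} | OUT={a@B1, b@B0, d@B1, e@B2, f@B2}
  B3: | IN={a@B1, b@B0, d@B1, e@B2, f@B2} | OUT={a@B1, b@B0, d@B1, e@B2, f@B3}
  B4: | IN={a@B1, b@B0, d@B1, e@B2, f@B3} | OUT={a@B1, b@B0, d@B1, e@B2, f@B4}
  B5: | IN={a@B1, b@B0, d@B1, e@B2, f@B3, f@B4} | OUT={a@B5, b@B0, d@B1, e@B5, f@B3, f@B4}

Merge at B2: IN[B2] = OUT[B1] ⊔ OUT[B3] = {a@B1, b@B0, d@B1, e@B0, e@B2, f@B3}
Applying B2's transfer function to that IN value gives OUT[B2] (row B2 above).

Answer: {a@B1, b@B0, d@B1, e@B2, f@B2}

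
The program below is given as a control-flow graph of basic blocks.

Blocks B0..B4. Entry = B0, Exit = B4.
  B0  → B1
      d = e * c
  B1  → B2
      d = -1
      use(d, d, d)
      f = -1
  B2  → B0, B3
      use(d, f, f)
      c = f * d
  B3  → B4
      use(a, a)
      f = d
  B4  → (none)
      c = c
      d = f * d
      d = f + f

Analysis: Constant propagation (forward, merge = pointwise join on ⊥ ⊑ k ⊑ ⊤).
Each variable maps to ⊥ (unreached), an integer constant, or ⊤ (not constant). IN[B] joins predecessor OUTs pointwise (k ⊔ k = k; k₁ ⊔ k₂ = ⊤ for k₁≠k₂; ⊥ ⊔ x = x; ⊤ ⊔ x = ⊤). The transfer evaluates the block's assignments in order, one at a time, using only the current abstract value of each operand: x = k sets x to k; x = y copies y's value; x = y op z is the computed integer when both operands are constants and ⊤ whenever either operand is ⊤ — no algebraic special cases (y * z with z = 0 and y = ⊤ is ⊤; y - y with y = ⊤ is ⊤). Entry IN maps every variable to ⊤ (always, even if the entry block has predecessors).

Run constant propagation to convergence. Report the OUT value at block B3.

Per-block solution:
  B0: | IN=(all ⊤) | OUT=(all ⊤)
  B1: | IN=(all ⊤) | OUT={d:-1, f:-1; rest ⊤}
  B2: | IN={d:-1, f:-1; rest ⊤} | OUT={c:1, d:-1, f:-1; rest ⊤}
  B3: | IN={c:1, d:-1, f:-1; rest ⊤} | OUT={c:1, d:-1, f:-1; rest ⊤}
  B4: | IN={c:1, d:-1, f:-1; rest ⊤} | OUT={c:1, d:-2, f:-1; rest ⊤}

Merge at B3: IN[B3] = OUT[B2] = {a: ⊤, b: ⊤, c: 1, d: -1, e: ⊤, f: -1}
Applying B3's transfer function to that IN value gives OUT[B3] (row B3 above).

Answer: {a: ⊤, b: ⊤, c: 1, d: -1, e: ⊤, f: -1}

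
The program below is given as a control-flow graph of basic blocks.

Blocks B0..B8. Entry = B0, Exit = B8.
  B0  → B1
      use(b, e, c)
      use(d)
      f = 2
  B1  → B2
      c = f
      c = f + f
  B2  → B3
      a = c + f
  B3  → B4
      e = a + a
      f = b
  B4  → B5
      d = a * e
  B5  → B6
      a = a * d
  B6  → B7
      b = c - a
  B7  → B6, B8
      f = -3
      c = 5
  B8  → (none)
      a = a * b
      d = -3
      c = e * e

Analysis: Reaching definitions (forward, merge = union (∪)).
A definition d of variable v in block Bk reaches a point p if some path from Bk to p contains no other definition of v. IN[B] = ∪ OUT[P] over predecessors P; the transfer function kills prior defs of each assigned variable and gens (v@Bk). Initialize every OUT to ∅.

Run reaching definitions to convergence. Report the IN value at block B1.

Answer: {f@B0}

Working:
Fixpoint table:
  B0:  IN={}  OUT={f@B0}
  B1:  IN={f@B0}  OUT={c@B1, f@B0}
  B2:  IN={c@B1, f@B0}  OUT={a@B2, c@B1, f@B0}
  B3:  IN={a@B2, c@B1, f@B0}  OUT={a@B2, c@B1, e@B3, f@B3}
  B4:  IN={a@B2, c@B1, e@B3, f@B3}  OUT={a@B2, c@B1, d@B4, e@B3, f@B3}
  B5:  IN={a@B2, c@B1, d@B4, e@B3, f@B3}  OUT={a@B5, c@B1, d@B4, e@B3, f@B3}
  B6:  IN={a@B5, b@B6, c@B1, c@B7, d@B4, e@B3, f@B3, f@B7}  OUT={a@B5, b@B6, c@B1, c@B7, d@B4, e@B3, f@B3, f@B7}
  B7:  IN={a@B5, b@B6, c@B1, c@B7, d@B4, e@B3, f@B3, f@B7}  OUT={a@B5, b@B6, c@B7, d@B4, e@B3, f@B7}
  B8:  IN={a@B5, b@B6, c@B7, d@B4, e@B3, f@B7}  OUT={a@B8, b@B6, c@B8, d@B8, e@B3, f@B7}

Merge at B1: IN[B1] = OUT[B0] = {f@B0}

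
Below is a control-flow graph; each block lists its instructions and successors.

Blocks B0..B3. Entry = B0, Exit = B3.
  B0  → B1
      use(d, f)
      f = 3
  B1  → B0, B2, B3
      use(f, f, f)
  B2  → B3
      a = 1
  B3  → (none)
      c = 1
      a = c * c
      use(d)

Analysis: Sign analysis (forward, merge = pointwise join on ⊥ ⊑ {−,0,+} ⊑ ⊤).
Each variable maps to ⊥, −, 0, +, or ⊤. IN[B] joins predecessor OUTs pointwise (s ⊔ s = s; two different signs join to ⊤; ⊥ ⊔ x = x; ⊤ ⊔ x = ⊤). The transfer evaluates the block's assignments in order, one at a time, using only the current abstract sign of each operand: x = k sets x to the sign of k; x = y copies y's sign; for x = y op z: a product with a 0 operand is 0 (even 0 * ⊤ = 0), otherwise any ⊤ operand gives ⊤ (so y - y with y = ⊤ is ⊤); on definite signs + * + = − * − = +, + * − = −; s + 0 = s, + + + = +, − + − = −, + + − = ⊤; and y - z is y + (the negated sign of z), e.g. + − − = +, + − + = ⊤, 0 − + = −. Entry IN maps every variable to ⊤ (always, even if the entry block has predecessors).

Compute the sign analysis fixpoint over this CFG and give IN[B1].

Per-block solution:
  B0: | IN=(all ⊤) | OUT={f:+; rest ⊤}
  B1: | IN={f:+; rest ⊤} | OUT={f:+; rest ⊤}
  B2: | IN={f:+; rest ⊤} | OUT={a:+, f:+; rest ⊤}
  B3: | IN={f:+; rest ⊤} | OUT={a:+, c:+, f:+; rest ⊤}

Merge at B1: IN[B1] = OUT[B0] = {a: ⊤, b: ⊤, c: ⊤, d: ⊤, e: ⊤, f: +}

Answer: {a: ⊤, b: ⊤, c: ⊤, d: ⊤, e: ⊤, f: +}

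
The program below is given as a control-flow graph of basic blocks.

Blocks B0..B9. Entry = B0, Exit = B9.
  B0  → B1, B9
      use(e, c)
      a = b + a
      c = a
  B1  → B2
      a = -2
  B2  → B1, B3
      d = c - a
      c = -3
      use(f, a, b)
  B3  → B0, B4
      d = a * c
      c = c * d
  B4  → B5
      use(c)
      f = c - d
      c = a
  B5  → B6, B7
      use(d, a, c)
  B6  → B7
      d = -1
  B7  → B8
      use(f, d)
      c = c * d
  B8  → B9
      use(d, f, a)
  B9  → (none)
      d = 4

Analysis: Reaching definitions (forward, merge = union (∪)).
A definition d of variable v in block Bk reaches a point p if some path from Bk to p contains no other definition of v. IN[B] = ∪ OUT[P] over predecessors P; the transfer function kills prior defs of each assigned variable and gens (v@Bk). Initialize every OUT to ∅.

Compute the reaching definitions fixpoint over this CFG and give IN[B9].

Converged values:
  B0:  IN={a@B1, c@B3, d@B3}  OUT={a@B0, c@B0, d@B3}
  B1:  IN={a@B0, a@B1, c@B0, c@B2, d@B2, d@B3}  OUT={a@B1, c@B0, c@B2, d@B2, d@B3}
  B2:  IN={a@B1, c@B0, c@B2, d@B2, d@B3}  OUT={a@B1, c@B2, d@B2}
  B3:  IN={a@B1, c@B2, d@B2}  OUT={a@B1, c@B3, d@B3}
  B4:  IN={a@B1, c@B3, d@B3}  OUT={a@B1, c@B4, d@B3, f@B4}
  B5:  IN={a@B1, c@B4, d@B3, f@B4}  OUT={a@B1, c@B4, d@B3, f@B4}
  B6:  IN={a@B1, c@B4, d@B3, f@B4}  OUT={a@B1, c@B4, d@B6, f@B4}
  B7:  IN={a@B1, c@B4, d@B3, d@B6, f@B4}  OUT={a@B1, c@B7, d@B3, d@B6, f@B4}
  B8:  IN={a@B1, c@B7, d@B3, d@B6, f@B4}  OUT={a@B1, c@B7, d@B3, d@B6, f@B4}
  B9:  IN={a@B0, a@B1, c@B0, c@B7, d@B3, d@B6, f@B4}  OUT={a@B0, a@B1, c@B0, c@B7, d@B9, f@B4}

Merge at B9: IN[B9] = OUT[B0] ⊔ OUT[B8] = {a@B0, a@B1, c@B0, c@B7, d@B3, d@B6, f@B4}

Answer: {a@B0, a@B1, c@B0, c@B7, d@B3, d@B6, f@B4}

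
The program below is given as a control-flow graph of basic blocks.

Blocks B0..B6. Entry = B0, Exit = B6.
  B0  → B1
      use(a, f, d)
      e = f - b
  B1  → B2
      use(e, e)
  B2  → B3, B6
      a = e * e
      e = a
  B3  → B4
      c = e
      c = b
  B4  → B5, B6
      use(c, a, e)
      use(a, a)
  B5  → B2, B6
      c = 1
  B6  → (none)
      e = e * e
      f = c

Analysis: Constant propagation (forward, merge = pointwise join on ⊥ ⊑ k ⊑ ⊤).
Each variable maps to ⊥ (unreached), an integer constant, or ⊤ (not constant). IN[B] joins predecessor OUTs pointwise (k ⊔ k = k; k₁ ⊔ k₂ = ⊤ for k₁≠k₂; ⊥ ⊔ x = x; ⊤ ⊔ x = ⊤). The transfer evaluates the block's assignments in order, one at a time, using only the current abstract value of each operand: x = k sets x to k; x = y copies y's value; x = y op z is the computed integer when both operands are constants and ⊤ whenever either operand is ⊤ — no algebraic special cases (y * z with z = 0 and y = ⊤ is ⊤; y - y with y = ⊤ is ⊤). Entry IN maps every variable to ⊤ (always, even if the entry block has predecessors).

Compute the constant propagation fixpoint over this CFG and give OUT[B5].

Fixpoint table:
  B0:   IN=(all ⊤)   OUT=(all ⊤)
  B1:   IN=(all ⊤)   OUT=(all ⊤)
  B2:   IN=(all ⊤)   OUT=(all ⊤)
  B3:   IN=(all ⊤)   OUT=(all ⊤)
  B4:   IN=(all ⊤)   OUT=(all ⊤)
  B5:   IN=(all ⊤)   OUT={c:1; rest ⊤}
  B6:   IN=(all ⊤)   OUT=(all ⊤)

Merge at B5: IN[B5] = OUT[B4] = {a: ⊤, b: ⊤, c: ⊤, d: ⊤, e: ⊤, f: ⊤}
Applying B5's transfer function to that IN value gives OUT[B5] (row B5 above).

Answer: {a: ⊤, b: ⊤, c: 1, d: ⊤, e: ⊤, f: ⊤}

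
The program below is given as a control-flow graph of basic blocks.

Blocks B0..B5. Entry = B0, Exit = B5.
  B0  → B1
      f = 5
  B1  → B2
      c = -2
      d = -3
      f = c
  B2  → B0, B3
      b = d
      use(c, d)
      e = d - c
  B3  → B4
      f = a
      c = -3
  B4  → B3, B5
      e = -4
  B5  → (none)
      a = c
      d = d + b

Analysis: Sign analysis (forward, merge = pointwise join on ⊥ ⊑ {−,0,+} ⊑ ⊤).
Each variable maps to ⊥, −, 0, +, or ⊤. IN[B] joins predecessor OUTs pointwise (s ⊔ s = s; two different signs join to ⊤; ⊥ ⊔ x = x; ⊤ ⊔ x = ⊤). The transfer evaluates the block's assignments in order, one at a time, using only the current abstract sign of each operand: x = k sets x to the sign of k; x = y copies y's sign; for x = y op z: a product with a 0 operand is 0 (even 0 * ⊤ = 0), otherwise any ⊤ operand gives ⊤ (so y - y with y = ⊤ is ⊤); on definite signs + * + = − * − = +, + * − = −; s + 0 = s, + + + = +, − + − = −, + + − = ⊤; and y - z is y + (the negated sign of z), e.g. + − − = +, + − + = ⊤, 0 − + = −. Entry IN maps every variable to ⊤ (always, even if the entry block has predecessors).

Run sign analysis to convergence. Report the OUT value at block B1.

Converged values:
  B0:   IN=(all ⊤)   OUT={f:+; rest ⊤}
  B1:   IN={f:+; rest ⊤}   OUT={c:-, d:-, f:-; rest ⊤}
  B2:   IN={c:-, d:-, f:-; rest ⊤}   OUT={b:-, c:-, d:-, f:-; rest ⊤}
  B3:   IN={b:-, c:-, d:-; rest ⊤}   OUT={b:-, c:-, d:-; rest ⊤}
  B4:   IN={b:-, c:-, d:-; rest ⊤}   OUT={b:-, c:-, d:-, e:-; rest ⊤}
  B5:   IN={b:-, c:-, d:-, e:-; rest ⊤}   OUT={a:-, b:-, c:-, d:-, e:-; rest ⊤}

Merge at B1: IN[B1] = OUT[B0] = {a: ⊤, b: ⊤, c: ⊤, d: ⊤, e: ⊤, f: +}
Applying B1's transfer function to that IN value gives OUT[B1] (row B1 above).

Answer: {a: ⊤, b: ⊤, c: -, d: -, e: ⊤, f: -}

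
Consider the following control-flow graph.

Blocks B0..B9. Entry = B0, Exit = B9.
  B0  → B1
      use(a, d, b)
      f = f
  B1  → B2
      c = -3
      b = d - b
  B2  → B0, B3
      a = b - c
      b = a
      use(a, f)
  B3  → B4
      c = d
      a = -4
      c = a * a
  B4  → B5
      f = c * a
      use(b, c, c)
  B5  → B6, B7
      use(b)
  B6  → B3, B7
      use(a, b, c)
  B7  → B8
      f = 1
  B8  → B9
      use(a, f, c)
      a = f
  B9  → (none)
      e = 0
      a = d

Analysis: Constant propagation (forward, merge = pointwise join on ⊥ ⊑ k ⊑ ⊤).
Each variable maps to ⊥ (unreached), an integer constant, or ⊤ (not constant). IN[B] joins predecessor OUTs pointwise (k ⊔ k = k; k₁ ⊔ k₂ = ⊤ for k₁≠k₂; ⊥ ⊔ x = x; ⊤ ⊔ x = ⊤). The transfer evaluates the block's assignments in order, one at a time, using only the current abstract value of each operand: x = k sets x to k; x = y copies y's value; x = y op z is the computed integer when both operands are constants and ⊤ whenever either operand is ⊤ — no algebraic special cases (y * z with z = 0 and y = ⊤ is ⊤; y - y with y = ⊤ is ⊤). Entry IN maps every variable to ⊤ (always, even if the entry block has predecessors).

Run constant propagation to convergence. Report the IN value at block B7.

Per-block solution:
  B0: | IN=(all ⊤) | OUT=(all ⊤)
  B1: | IN=(all ⊤) | OUT={c:-3; rest ⊤}
  B2: | IN={c:-3; rest ⊤} | OUT={c:-3; rest ⊤}
  B3: | IN=(all ⊤) | OUT={a:-4, c:16; rest ⊤}
  B4: | IN={a:-4, c:16; rest ⊤} | OUT={a:-4, c:16, f:-64; rest ⊤}
  B5: | IN={a:-4, c:16, f:-64; rest ⊤} | OUT={a:-4, c:16, f:-64; rest ⊤}
  B6: | IN={a:-4, c:16, f:-64; rest ⊤} | OUT={a:-4, c:16, f:-64; rest ⊤}
  B7: | IN={a:-4, c:16, f:-64; rest ⊤} | OUT={a:-4, c:16, f:1; rest ⊤}
  B8: | IN={a:-4, c:16, f:1; rest ⊤} | OUT={a:1, c:16, f:1; rest ⊤}
  B9: | IN={a:1, c:16, f:1; rest ⊤} | OUT={c:16, e:0, f:1; rest ⊤}

Merge at B7: IN[B7] = OUT[B5] ⊔ OUT[B6] = {a: -4, b: ⊤, c: 16, d: ⊤, e: ⊤, f: -64}

Answer: {a: -4, b: ⊤, c: 16, d: ⊤, e: ⊤, f: -64}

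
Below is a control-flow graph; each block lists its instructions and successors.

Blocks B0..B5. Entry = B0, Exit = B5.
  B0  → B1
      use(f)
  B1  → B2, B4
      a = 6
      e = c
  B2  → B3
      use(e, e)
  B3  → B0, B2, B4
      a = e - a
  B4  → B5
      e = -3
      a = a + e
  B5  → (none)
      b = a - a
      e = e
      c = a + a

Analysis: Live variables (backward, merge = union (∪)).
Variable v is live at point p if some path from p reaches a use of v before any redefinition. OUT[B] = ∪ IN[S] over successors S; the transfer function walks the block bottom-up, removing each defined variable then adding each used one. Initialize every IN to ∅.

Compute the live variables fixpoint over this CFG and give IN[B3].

Converged values:
  B0: | IN={c, f} | OUT={c, f}
  B1: | IN={c, f} | OUT={a, c, e, f}
  B2: | IN={a, c, e, f} | OUT={a, c, e, f}
  B3: | IN={a, c, e, f} | OUT={a, c, e, f}
  B4: | IN={a} | OUT={a, e}
  B5: | IN={a, e} | OUT={}

Merge at B3: OUT[B3] = IN[B0] ⊔ IN[B2] ⊔ IN[B4] = {a, c, e, f}
Applying B3's transfer function to that OUT value gives IN[B3] (row B3 above).

Answer: {a, c, e, f}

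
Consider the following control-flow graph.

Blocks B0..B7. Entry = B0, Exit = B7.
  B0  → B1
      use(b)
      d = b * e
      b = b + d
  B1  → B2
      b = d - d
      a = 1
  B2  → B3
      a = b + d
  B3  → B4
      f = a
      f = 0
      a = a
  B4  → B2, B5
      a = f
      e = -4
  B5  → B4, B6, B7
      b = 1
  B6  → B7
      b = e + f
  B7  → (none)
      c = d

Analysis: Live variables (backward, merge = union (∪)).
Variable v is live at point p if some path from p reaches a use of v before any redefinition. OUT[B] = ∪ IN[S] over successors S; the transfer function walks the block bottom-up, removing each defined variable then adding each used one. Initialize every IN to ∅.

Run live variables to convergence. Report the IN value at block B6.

Fixpoint table:
  B0: | IN={b, e} | OUT={d}
  B1: | IN={d} | OUT={b, d}
  B2: | IN={b, d} | OUT={a, b, d}
  B3: | IN={a, b, d} | OUT={b, d, f}
  B4: | IN={b, d, f} | OUT={b, d, e, f}
  B5: | IN={d, e, f} | OUT={b, d, e, f}
  B6: | IN={d, e, f} | OUT={d}
  B7: | IN={d} | OUT={}

Merge at B6: OUT[B6] = IN[B7] = {d}
Applying B6's transfer function to that OUT value gives IN[B6] (row B6 above).

Answer: {d, e, f}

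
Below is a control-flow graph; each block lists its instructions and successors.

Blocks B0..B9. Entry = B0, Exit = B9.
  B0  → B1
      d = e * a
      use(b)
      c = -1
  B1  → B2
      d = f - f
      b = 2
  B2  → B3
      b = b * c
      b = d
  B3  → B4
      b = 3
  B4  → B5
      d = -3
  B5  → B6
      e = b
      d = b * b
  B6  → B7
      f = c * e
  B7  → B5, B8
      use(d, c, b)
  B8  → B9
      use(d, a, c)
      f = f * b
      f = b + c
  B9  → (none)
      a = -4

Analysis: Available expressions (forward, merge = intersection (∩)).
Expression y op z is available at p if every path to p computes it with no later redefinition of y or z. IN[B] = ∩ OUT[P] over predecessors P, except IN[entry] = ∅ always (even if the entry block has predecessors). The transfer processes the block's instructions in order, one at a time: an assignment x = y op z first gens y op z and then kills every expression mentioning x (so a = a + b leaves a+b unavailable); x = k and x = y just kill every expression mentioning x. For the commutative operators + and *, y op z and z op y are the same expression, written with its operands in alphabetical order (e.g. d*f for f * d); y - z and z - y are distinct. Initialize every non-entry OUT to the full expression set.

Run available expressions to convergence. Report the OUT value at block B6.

Per-block solution:
  B0: | IN={} | OUT={a*e}
  B1: | IN={a*e} | OUT={a*e, f-f}
  B2: | IN={a*e, f-f} | OUT={a*e, f-f}
  B3: | IN={a*e, f-f} | OUT={a*e, f-f}
  B4: | IN={a*e, f-f} | OUT={a*e, f-f}
  B5: | IN={} | OUT={b*b}
  B6: | IN={b*b} | OUT={b*b, c*e}
  B7: | IN={b*b, c*e} | OUT={b*b, c*e}
  B8: | IN={b*b, c*e} | OUT={b*b, b+c, c*e}
  B9: | IN={b*b, b+c, c*e} | OUT={b*b, b+c, c*e}

Merge at B6: IN[B6] = OUT[B5] = {b*b}
Applying B6's transfer function to that IN value gives OUT[B6] (row B6 above).

Answer: {b*b, c*e}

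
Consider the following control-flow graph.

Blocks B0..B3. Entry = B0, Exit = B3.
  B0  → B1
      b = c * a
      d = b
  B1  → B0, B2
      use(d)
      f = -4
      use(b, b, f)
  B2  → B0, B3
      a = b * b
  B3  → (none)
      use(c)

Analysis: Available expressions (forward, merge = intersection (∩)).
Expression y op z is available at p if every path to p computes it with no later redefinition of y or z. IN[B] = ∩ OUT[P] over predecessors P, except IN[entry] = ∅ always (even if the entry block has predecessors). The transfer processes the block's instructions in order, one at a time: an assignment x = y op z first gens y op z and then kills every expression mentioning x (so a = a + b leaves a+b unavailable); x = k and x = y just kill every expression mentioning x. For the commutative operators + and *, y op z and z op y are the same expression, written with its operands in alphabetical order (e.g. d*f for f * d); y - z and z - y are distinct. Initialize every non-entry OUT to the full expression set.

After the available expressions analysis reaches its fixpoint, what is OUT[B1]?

Converged values:
  B0:  IN={}  OUT={a*c}
  B1:  IN={a*c}  OUT={a*c}
  B2:  IN={a*c}  OUT={b*b}
  B3:  IN={b*b}  OUT={b*b}

Merge at B1: IN[B1] = OUT[B0] = {a*c}
Applying B1's transfer function to that IN value gives OUT[B1] (row B1 above).

Answer: {a*c}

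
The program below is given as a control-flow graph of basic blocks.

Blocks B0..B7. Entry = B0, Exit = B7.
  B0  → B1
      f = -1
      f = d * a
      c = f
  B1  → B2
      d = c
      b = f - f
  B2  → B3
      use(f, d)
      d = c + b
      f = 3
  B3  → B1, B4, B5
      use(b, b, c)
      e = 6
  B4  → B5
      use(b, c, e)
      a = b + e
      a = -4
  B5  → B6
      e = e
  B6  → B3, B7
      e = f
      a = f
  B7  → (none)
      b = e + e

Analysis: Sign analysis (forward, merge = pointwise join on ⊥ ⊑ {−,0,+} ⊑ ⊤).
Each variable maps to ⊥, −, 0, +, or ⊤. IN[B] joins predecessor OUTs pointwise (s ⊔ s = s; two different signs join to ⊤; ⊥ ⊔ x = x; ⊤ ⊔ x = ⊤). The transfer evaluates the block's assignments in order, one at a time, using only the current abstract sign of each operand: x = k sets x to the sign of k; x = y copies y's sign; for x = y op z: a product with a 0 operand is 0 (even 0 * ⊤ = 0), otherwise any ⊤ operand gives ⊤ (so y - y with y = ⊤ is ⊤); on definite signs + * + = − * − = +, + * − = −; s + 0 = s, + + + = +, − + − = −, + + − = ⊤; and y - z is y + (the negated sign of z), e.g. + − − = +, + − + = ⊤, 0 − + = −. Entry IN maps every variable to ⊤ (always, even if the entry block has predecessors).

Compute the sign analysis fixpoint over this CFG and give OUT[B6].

Fixpoint table:
  B0:   IN=(all ⊤)   OUT=(all ⊤)
  B1:   IN=(all ⊤)   OUT=(all ⊤)
  B2:   IN=(all ⊤)   OUT={f:+; rest ⊤}
  B3:   IN={f:+; rest ⊤}   OUT={e:+, f:+; rest ⊤}
  B4:   IN={e:+, f:+; rest ⊤}   OUT={a:-, e:+, f:+; rest ⊤}
  B5:   IN={e:+, f:+; rest ⊤}   OUT={e:+, f:+; rest ⊤}
  B6:   IN={e:+, f:+; rest ⊤}   OUT={a:+, e:+, f:+; rest ⊤}
  B7:   IN={a:+, e:+, f:+; rest ⊤}   OUT={a:+, b:+, e:+, f:+; rest ⊤}

Merge at B6: IN[B6] = OUT[B5] = {a: ⊤, b: ⊤, c: ⊤, d: ⊤, e: +, f: +}
Applying B6's transfer function to that IN value gives OUT[B6] (row B6 above).

Answer: {a: +, b: ⊤, c: ⊤, d: ⊤, e: +, f: +}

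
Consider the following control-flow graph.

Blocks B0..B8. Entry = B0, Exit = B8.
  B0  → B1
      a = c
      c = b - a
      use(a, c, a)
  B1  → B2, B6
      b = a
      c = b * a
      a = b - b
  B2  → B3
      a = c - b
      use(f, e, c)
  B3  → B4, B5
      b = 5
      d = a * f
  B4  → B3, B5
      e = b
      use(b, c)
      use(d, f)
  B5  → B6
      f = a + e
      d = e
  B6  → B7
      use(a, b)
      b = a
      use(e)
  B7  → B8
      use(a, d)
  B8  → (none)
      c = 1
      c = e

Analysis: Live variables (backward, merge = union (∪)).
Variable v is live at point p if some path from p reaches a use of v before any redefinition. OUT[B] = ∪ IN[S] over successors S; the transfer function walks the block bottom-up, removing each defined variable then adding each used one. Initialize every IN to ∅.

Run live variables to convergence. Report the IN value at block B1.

Answer: {a, d, e, f}

Derivation:
Converged values:
  B0:  IN={b, c, d, e, f}  OUT={a, d, e, f}
  B1:  IN={a, d, e, f}  OUT={a, b, c, d, e, f}
  B2:  IN={b, c, e, f}  OUT={a, c, e, f}
  B3:  IN={a, c, e, f}  OUT={a, b, c, d, e, f}
  B4:  IN={a, b, c, d, f}  OUT={a, b, c, e, f}
  B5:  IN={a, b, e}  OUT={a, b, d, e}
  B6:  IN={a, b, d, e}  OUT={a, d, e}
  B7:  IN={a, d, e}  OUT={e}
  B8:  IN={e}  OUT={}

Merge at B1: OUT[B1] = IN[B2] ⊔ IN[B6] = {a, b, c, d, e, f}
Applying B1's transfer function to that OUT value gives IN[B1] (row B1 above).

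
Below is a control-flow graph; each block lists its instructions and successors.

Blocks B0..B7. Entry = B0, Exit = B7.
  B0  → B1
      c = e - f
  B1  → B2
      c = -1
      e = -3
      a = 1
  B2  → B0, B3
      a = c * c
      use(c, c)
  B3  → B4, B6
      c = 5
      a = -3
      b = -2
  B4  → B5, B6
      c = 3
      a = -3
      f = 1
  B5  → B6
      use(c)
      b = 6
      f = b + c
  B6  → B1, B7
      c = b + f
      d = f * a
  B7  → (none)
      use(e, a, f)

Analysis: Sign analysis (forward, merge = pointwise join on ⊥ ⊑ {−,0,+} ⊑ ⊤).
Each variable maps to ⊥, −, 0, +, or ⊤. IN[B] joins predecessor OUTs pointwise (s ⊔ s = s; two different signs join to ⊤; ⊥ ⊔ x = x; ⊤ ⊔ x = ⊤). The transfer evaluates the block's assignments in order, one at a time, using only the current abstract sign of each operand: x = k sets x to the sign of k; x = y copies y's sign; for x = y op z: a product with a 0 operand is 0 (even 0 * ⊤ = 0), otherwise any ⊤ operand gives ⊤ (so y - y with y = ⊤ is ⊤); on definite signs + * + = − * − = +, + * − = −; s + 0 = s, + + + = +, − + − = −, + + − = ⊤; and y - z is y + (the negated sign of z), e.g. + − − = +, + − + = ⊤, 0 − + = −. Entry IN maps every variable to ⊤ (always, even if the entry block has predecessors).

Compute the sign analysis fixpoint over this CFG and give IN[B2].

Fixpoint table:
  B0:   IN=(all ⊤)   OUT=(all ⊤)
  B1:   IN=(all ⊤)   OUT={a:+, c:-, e:-; rest ⊤}
  B2:   IN={a:+, c:-, e:-; rest ⊤}   OUT={a:+, c:-, e:-; rest ⊤}
  B3:   IN={a:+, c:-, e:-; rest ⊤}   OUT={a:-, b:-, c:+, e:-; rest ⊤}
  B4:   IN={a:-, b:-, c:+, e:-; rest ⊤}   OUT={a:-, b:-, c:+, e:-, f:+; rest ⊤}
  B5:   IN={a:-, b:-, c:+, e:-, f:+; rest ⊤}   OUT={a:-, b:+, c:+, e:-, f:+; rest ⊤}
  B6:   IN={a:-, c:+, e:-; rest ⊤}   OUT={a:-, e:-; rest ⊤}
  B7:   IN={a:-, e:-; rest ⊤}   OUT={a:-, e:-; rest ⊤}

Merge at B2: IN[B2] = OUT[B1] = {a: +, b: ⊤, c: -, d: ⊤, e: -, f: ⊤}

Answer: {a: +, b: ⊤, c: -, d: ⊤, e: -, f: ⊤}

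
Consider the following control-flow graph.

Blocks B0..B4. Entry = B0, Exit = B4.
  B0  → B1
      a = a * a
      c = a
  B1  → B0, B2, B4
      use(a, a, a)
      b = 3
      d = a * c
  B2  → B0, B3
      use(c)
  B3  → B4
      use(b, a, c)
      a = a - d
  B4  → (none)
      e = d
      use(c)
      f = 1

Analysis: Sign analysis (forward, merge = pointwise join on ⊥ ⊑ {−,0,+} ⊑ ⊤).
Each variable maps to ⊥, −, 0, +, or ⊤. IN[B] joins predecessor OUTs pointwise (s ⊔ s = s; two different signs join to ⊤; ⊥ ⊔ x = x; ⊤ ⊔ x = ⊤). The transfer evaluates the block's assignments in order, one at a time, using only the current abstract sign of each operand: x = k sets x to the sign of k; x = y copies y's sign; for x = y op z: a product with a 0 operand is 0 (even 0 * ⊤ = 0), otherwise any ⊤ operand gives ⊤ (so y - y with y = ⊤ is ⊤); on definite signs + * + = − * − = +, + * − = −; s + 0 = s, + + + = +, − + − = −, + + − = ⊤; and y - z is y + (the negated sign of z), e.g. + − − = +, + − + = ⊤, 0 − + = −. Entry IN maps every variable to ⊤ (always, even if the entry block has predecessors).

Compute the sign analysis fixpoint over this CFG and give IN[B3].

Answer: {a: ⊤, b: +, c: ⊤, d: ⊤, e: ⊤, f: ⊤}

Working:
Per-block solution:
  B0:   IN=(all ⊤)   OUT=(all ⊤)
  B1:   IN=(all ⊤)   OUT={b:+; rest ⊤}
  B2:   IN={b:+; rest ⊤}   OUT={b:+; rest ⊤}
  B3:   IN={b:+; rest ⊤}   OUT={b:+; rest ⊤}
  B4:   IN={b:+; rest ⊤}   OUT={b:+, f:+; rest ⊤}

Merge at B3: IN[B3] = OUT[B2] = {a: ⊤, b: +, c: ⊤, d: ⊤, e: ⊤, f: ⊤}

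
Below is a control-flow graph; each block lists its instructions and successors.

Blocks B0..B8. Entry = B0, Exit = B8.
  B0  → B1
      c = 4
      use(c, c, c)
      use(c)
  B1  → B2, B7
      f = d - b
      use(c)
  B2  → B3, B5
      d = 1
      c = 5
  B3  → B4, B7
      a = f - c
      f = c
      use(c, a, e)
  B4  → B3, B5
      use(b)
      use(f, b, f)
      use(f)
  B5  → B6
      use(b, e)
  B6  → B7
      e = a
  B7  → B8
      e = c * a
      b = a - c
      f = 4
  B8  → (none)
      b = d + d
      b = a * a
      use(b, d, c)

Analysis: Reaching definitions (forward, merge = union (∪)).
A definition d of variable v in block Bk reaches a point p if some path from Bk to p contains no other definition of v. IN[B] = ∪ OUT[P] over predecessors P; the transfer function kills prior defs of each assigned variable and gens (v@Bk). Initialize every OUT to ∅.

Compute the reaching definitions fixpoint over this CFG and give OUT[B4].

Answer: {a@B3, c@B2, d@B2, f@B3}

Working:
Fixpoint table:
  B0:  IN={}  OUT={c@B0}
  B1:  IN={c@B0}  OUT={c@B0, f@B1}
  B2:  IN={c@B0, f@B1}  OUT={c@B2, d@B2, f@B1}
  B3:  IN={a@B3, c@B2, d@B2, f@B1, f@B3}  OUT={a@B3, c@B2, d@B2, f@B3}
  B4:  IN={a@B3, c@B2, d@B2, f@B3}  OUT={a@B3, c@B2, d@B2, f@B3}
  B5:  IN={a@B3, c@B2, d@B2, f@B1, f@B3}  OUT={a@B3, c@B2, d@B2, f@B1, f@B3}
  B6:  IN={a@B3, c@B2, d@B2, f@B1, f@B3}  OUT={a@B3, c@B2, d@B2, e@B6, f@B1, f@B3}
  B7:  IN={a@B3, c@B0, c@B2, d@B2, e@B6, f@B1, f@B3}  OUT={a@B3, b@B7, c@B0, c@B2, d@B2, e@B7, f@B7}
  B8:  IN={a@B3, b@B7, c@B0, c@B2, d@B2, e@B7, f@B7}  OUT={a@B3, b@B8, c@B0, c@B2, d@B2, e@B7, f@B7}

Merge at B4: IN[B4] = OUT[B3] = {a@B3, c@B2, d@B2, f@B3}
Applying B4's transfer function to that IN value gives OUT[B4] (row B4 above).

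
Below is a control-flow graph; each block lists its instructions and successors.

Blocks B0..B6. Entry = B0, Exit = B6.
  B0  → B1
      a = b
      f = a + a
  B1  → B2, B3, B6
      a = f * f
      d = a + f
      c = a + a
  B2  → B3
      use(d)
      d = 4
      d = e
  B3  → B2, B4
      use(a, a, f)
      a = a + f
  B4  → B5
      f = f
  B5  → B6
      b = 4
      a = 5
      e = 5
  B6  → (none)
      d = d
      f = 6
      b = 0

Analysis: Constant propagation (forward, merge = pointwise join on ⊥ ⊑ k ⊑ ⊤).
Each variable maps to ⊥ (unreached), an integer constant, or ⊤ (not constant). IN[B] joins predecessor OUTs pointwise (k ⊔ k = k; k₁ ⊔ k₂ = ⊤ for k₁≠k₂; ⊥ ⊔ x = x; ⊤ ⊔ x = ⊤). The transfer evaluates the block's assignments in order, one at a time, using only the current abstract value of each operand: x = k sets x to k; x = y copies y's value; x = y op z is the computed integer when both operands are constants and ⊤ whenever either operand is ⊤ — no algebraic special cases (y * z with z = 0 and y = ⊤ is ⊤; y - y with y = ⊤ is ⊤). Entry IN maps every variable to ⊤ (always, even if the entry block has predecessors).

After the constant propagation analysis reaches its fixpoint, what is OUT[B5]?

Fixpoint table:
  B0:   IN=(all ⊤)   OUT=(all ⊤)
  B1:   IN=(all ⊤)   OUT=(all ⊤)
  B2:   IN=(all ⊤)   OUT=(all ⊤)
  B3:   IN=(all ⊤)   OUT=(all ⊤)
  B4:   IN=(all ⊤)   OUT=(all ⊤)
  B5:   IN=(all ⊤)   OUT={a:5, b:4, e:5; rest ⊤}
  B6:   IN=(all ⊤)   OUT={b:0, f:6; rest ⊤}

Merge at B5: IN[B5] = OUT[B4] = {a: ⊤, b: ⊤, c: ⊤, d: ⊤, e: ⊤, f: ⊤}
Applying B5's transfer function to that IN value gives OUT[B5] (row B5 above).

Answer: {a: 5, b: 4, c: ⊤, d: ⊤, e: 5, f: ⊤}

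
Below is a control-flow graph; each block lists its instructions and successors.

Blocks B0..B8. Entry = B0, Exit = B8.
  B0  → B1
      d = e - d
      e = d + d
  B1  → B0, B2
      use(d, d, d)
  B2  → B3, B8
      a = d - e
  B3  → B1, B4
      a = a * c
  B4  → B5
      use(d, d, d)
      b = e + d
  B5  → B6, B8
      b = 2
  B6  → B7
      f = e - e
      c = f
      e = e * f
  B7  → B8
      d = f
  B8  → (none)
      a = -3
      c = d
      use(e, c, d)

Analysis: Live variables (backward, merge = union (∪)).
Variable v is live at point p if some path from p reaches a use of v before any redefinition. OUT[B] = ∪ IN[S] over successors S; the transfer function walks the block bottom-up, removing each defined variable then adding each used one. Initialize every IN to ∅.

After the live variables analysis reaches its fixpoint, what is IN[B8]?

Converged values:
  B0:   IN={c, d, e}   OUT={c, d, e}
  B1:   IN={c, d, e}   OUT={c, d, e}
  B2:   IN={c, d, e}   OUT={a, c, d, e}
  B3:   IN={a, c, d, e}   OUT={c, d, e}
  B4:   IN={d, e}   OUT={d, e}
  B5:   IN={d, e}   OUT={d, e}
  B6:   IN={e}   OUT={e, f}
  B7:   IN={e, f}   OUT={d, e}
  B8:   IN={d, e}   OUT={}

B8 is the boundary node: OUT[B8] = {}
Applying B8's transfer function to that OUT value gives IN[B8] (row B8 above).

Answer: {d, e}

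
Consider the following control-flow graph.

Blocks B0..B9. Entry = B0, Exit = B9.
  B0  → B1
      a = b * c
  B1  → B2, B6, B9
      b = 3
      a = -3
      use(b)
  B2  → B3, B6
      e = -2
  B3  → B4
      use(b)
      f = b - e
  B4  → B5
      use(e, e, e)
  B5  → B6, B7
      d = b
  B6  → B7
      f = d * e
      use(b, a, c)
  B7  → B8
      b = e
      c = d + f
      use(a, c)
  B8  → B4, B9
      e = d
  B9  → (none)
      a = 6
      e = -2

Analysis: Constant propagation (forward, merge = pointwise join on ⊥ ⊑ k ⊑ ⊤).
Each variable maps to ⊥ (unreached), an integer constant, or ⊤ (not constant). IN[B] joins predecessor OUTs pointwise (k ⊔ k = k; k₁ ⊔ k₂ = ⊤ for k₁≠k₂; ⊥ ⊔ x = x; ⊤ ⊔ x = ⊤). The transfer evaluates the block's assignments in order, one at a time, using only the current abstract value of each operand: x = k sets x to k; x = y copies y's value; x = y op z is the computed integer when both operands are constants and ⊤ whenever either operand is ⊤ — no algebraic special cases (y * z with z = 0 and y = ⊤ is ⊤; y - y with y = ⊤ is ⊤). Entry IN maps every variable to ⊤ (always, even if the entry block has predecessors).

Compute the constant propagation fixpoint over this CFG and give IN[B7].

Answer: {a: -3, b: ⊤, c: ⊤, d: ⊤, e: ⊤, f: ⊤}

Trace:
Fixpoint table:
  B0:  IN=(all ⊤)  OUT=(all ⊤)
  B1:  IN=(all ⊤)  OUT={a:-3, b:3; rest ⊤}
  B2:  IN={a:-3, b:3; rest ⊤}  OUT={a:-3, b:3, e:-2; rest ⊤}
  B3:  IN={a:-3, b:3, e:-2; rest ⊤}  OUT={a:-3, b:3, e:-2, f:5; rest ⊤}
  B4:  IN={a:-3; rest ⊤}  OUT={a:-3; rest ⊤}
  B5:  IN={a:-3; rest ⊤}  OUT={a:-3; rest ⊤}
  B6:  IN={a:-3; rest ⊤}  OUT={a:-3; rest ⊤}
  B7:  IN={a:-3; rest ⊤}  OUT={a:-3; rest ⊤}
  B8:  IN={a:-3; rest ⊤}  OUT={a:-3; rest ⊤}
  B9:  IN={a:-3; rest ⊤}  OUT={a:6, e:-2; rest ⊤}

Merge at B7: IN[B7] = OUT[B5] ⊔ OUT[B6] = {a: -3, b: ⊤, c: ⊤, d: ⊤, e: ⊤, f: ⊤}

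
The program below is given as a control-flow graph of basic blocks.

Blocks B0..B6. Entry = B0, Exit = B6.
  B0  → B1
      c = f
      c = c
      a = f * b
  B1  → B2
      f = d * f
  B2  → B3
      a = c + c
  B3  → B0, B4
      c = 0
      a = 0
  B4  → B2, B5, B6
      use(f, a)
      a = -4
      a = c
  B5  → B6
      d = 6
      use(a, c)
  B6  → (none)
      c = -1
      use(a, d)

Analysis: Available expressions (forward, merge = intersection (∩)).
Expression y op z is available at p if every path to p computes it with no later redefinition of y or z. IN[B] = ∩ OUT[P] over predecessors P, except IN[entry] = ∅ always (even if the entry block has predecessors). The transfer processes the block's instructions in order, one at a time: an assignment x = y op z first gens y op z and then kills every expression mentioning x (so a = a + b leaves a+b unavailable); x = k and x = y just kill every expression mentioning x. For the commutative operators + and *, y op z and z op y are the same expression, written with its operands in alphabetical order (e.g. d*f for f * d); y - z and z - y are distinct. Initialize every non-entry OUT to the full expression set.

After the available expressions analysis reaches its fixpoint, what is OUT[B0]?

Answer: {b*f}

Derivation:
Converged values:
  B0:  IN={}  OUT={b*f}
  B1:  IN={b*f}  OUT={}
  B2:  IN={}  OUT={c+c}
  B3:  IN={c+c}  OUT={}
  B4:  IN={}  OUT={}
  B5:  IN={}  OUT={}
  B6:  IN={}  OUT={}

Merge at B0 (entry node, so the boundary value {} is joined with the incoming edge(s)): IN[B0] = {} ∩ OUT[B3] = {}
Applying B0's transfer function to that IN value gives OUT[B0] (row B0 above).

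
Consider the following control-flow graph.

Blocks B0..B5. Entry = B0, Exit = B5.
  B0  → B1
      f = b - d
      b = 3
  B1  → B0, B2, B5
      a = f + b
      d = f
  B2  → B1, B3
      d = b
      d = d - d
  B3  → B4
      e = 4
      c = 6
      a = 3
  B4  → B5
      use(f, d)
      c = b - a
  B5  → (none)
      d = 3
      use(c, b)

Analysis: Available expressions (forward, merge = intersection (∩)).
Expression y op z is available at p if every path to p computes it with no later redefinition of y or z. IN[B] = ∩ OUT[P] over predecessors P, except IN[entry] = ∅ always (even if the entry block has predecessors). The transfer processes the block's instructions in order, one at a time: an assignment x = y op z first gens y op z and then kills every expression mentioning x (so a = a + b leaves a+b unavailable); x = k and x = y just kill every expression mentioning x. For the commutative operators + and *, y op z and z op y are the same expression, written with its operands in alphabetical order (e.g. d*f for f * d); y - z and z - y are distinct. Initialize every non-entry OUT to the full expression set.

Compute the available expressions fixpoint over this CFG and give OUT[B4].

Fixpoint table:
  B0: | IN={} | OUT={}
  B1: | IN={} | OUT={b+f}
  B2: | IN={b+f} | OUT={b+f}
  B3: | IN={b+f} | OUT={b+f}
  B4: | IN={b+f} | OUT={b+f, b-a}
  B5: | IN={b+f} | OUT={b+f}

Merge at B4: IN[B4] = OUT[B3] = {b+f}
Applying B4's transfer function to that IN value gives OUT[B4] (row B4 above).

Answer: {b+f, b-a}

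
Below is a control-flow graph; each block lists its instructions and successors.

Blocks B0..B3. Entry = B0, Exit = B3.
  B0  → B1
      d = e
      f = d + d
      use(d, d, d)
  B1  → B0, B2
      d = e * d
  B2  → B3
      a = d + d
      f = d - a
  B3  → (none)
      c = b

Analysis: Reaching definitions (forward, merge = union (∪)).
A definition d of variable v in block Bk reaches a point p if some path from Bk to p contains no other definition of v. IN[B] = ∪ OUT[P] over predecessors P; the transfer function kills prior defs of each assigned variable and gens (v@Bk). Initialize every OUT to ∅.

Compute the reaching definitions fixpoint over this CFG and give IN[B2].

Per-block solution:
  B0: | IN={d@B1, f@B0} | OUT={d@B0, f@B0}
  B1: | IN={d@B0, f@B0} | OUT={d@B1, f@B0}
  B2: | IN={d@B1, f@B0} | OUT={a@B2, d@B1, f@B2}
  B3: | IN={a@B2, d@B1, f@B2} | OUT={a@B2, c@B3, d@B1, f@B2}

Merge at B2: IN[B2] = OUT[B1] = {d@B1, f@B0}

Answer: {d@B1, f@B0}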